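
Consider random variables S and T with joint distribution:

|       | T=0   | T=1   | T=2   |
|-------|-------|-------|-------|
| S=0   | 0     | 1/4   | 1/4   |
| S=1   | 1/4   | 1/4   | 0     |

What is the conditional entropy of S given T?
Marginal P(T) (column sums):
  P(T=0) = 0 + 1/4 = 1/4
  P(T=1) = 1/4 + 1/4 = 1/2
  P(T=2) = 1/4 + 0 = 1/4

H(S|T) = -Σ P(S,T)·log₂ P(S|T), where P(S|T) = P(S,T) / P(T)
  (cells with P(S,T) = 0 contribute 0)
  (S=0,T=1): P(S|T) = (1/4)/(1/2) = 1/2;  -(1/4)·log₂(1/2) = 0.2500
  (S=0,T=2): P(S|T) = (1/4)/(1/4) = 1;  -(1/4)·log₂(1) = 0.0000
  (S=1,T=0): P(S|T) = (1/4)/(1/4) = 1;  -(1/4)·log₂(1) = 0.0000
  (S=1,T=1): P(S|T) = (1/4)/(1/2) = 1/2;  -(1/4)·log₂(1/2) = 0.2500
H(S|T) = 0.2500 + 0.0000 + 0.0000 + 0.2500
  = 0.5000 bits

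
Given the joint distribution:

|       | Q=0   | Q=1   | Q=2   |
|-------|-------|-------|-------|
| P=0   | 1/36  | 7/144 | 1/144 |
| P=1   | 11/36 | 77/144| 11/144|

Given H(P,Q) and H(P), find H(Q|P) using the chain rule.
From the chain rule: H(P,Q) = H(P) + H(Q|P)
Therefore: H(Q|P) = H(P,Q) - H(P)

H(P,Q) = -[(1/36)·log₂(1/36) + (7/144)·log₂(7/144) + (1/144)·log₂(1/144) + (11/36)·log₂(11/36) + (77/144)·log₂(77/144) + (11/144)·log₂(11/144)]
  = 0.1436 + 0.2121 + 0.0498 + 0.5227 + 0.4829 + 0.2834
  = 1.6945 bits
Marginal P(P) (row sums):
  P(P=0) = 1/36 + 7/144 + 1/144 = 1/12
  P(P=1) = 11/36 + 77/144 + 11/144 = 11/12
H(P) = -[(1/12)·log₂(1/12) + (11/12)·log₂(11/12)]
  = 0.2987 + 0.1151
  = 0.4138 bits

H(Q|P) = 1.6945 - 0.4138 = 1.2807 bits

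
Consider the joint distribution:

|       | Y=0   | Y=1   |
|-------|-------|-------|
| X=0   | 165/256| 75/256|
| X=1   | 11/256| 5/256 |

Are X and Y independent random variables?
Marginal P(X) (row sums):
  P(X=0) = 165/256 + 75/256 = 15/16
  P(X=1) = 11/256 + 5/256 = 1/16
Marginal P(Y) (column sums):
  P(Y=0) = 165/256 + 11/256 = 11/16
  P(Y=1) = 75/256 + 5/256 = 5/16

X and Y are independent iff P(X=i,Y=j) = P(X=i)·P(Y=j) for every cell.
  P(X=0)·P(Y=0) = 15/16 × 11/16 = 165/256 = P(X=0,Y=0) ✓
  P(X=0)·P(Y=1) = 15/16 × 5/16 = 75/256 = P(X=0,Y=1) ✓
  P(X=1)·P(Y=0) = 1/16 × 11/16 = 11/256 = P(X=1,Y=0) ✓
  P(X=1)·P(Y=1) = 1/16 × 5/16 = 5/256 = P(X=1,Y=1) ✓

Yes, X and Y are independent: every cell factors, so I(X;Y) = 0 bits.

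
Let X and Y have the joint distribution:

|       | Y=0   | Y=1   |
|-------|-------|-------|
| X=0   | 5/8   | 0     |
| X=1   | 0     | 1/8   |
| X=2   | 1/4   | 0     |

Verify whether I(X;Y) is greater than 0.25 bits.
Marginal P(X) (row sums):
  P(X=0) = 5/8 + 0 = 5/8
  P(X=1) = 0 + 1/8 = 1/8
  P(X=2) = 1/4 + 0 = 1/4
Marginal P(Y) (column sums):
  P(Y=0) = 5/8 + 0 + 1/4 = 7/8
  P(Y=1) = 0 + 1/8 + 0 = 1/8

H(X) = -[(5/8)·log₂(5/8) + (1/8)·log₂(1/8) + (1/4)·log₂(1/4)]
  = 0.4238 + 0.3750 + 0.5000
  = 1.2988 bits
H(Y) = -[(7/8)·log₂(7/8) + (1/8)·log₂(1/8)]
  = 0.1686 + 0.3750
  = 0.5436 bits
H(X,Y) = -[(5/8)·log₂(5/8) + (1/8)·log₂(1/8) + (1/4)·log₂(1/4)]
  = 0.4238 + 0.3750 + 0.5000
  = 1.2988 bits

I(X;Y) = H(X) + H(Y) - H(X,Y)
  = 1.2988 + 0.5436 - 1.2988
  = 0.5436 bits

Yes. I(X;Y) = 0.5436 bits, which is > 0.25 bits.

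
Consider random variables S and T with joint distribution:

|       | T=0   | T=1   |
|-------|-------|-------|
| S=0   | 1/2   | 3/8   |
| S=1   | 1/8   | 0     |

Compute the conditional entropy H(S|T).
Marginal P(T) (column sums):
  P(T=0) = 1/2 + 1/8 = 5/8
  P(T=1) = 3/8 + 0 = 3/8

H(S|T) = -Σ P(S,T)·log₂ P(S|T), where P(S|T) = P(S,T) / P(T)
  (cells with P(S,T) = 0 contribute 0)
  (S=0,T=0): P(S|T) = (1/2)/(5/8) = 4/5;  -(1/2)·log₂(4/5) = 0.1610
  (S=0,T=1): P(S|T) = (3/8)/(3/8) = 1;  -(3/8)·log₂(1) = 0.0000
  (S=1,T=0): P(S|T) = (1/8)/(5/8) = 1/5;  -(1/8)·log₂(1/5) = 0.2902
H(S|T) = 0.1610 + 0.0000 + 0.2902
  = 0.4512 bits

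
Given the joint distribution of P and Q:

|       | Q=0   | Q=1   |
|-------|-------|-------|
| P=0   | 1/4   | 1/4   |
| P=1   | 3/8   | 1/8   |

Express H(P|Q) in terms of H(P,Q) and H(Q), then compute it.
H(P|Q) = H(P,Q) - H(Q)

Marginal P(Q) (column sums):
  P(Q=0) = 1/4 + 3/8 = 5/8
  P(Q=1) = 1/4 + 1/8 = 3/8

H(P,Q) = -[(1/4)·log₂(1/4) + (1/4)·log₂(1/4) + (3/8)·log₂(3/8) + (1/8)·log₂(1/8)]
  = 0.5000 + 0.5000 + 0.5306 + 0.3750
  = 1.9056 bits
H(Q) = -[(5/8)·log₂(5/8) + (3/8)·log₂(3/8)]
  = 0.4238 + 0.5306
  = 0.9544 bits

H(P|Q) = 1.9056 - 0.9544 = 0.9512 bits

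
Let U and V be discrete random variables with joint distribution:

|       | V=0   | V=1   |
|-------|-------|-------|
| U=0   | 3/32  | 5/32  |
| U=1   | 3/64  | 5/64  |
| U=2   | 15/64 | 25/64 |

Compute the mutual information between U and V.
Marginal P(U) (row sums):
  P(U=0) = 3/32 + 5/32 = 1/4
  P(U=1) = 3/64 + 5/64 = 1/8
  P(U=2) = 15/64 + 25/64 = 5/8
Marginal P(V) (column sums):
  P(V=0) = 3/32 + 3/64 + 15/64 = 3/8
  P(V=1) = 5/32 + 5/64 + 25/64 = 5/8

H(U) = -[(1/4)·log₂(1/4) + (1/8)·log₂(1/8) + (5/8)·log₂(5/8)]
  = 0.5000 + 0.3750 + 0.4238
  = 1.2988 bits
H(V) = -[(3/8)·log₂(3/8) + (5/8)·log₂(5/8)]
  = 0.5306 + 0.4238
  = 0.9544 bits
H(U,V) = -[(3/32)·log₂(3/32) + (5/32)·log₂(5/32) + (3/64)·log₂(3/64) + (5/64)·log₂(5/64) + (15/64)·log₂(15/64) + (25/64)·log₂(25/64)]
  = 0.3202 + 0.4184 + 0.2070 + 0.2873 + 0.4906 + 0.5297
  = 2.2532 bits

I(U;V) = H(U) + H(V) - H(U,V)
  = 1.2988 + 0.9544 - 2.2532
  = 0.0000 bits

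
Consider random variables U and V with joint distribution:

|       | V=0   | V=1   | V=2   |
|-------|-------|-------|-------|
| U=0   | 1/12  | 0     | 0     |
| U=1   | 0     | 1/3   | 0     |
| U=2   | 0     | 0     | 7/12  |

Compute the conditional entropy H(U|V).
Marginal P(V) (column sums):
  P(V=0) = 1/12 + 0 + 0 = 1/12
  P(V=1) = 0 + 1/3 + 0 = 1/3
  P(V=2) = 0 + 0 + 7/12 = 7/12

H(U|V) = -Σ P(U,V)·log₂ P(U|V), where P(U|V) = P(U,V) / P(V)
  (cells with P(U,V) = 0 contribute 0)
  (U=0,V=0): P(U|V) = (1/12)/(1/12) = 1;  -(1/12)·log₂(1) = 0.0000
  (U=1,V=1): P(U|V) = (1/3)/(1/3) = 1;  -(1/3)·log₂(1) = 0.0000
  (U=2,V=2): P(U|V) = (7/12)/(7/12) = 1;  -(7/12)·log₂(1) = 0.0000
H(U|V) = 0.0000 + 0.0000 + 0.0000
  = 0.0000 bits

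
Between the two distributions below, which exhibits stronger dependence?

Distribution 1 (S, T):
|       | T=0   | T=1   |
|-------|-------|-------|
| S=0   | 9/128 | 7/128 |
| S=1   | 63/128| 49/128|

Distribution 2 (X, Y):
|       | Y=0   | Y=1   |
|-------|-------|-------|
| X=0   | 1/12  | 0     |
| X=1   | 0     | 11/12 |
Distribution 1 (S, T):
Marginal P(S) (row sums):
  P(S=0) = 9/128 + 7/128 = 1/8
  P(S=1) = 63/128 + 49/128 = 7/8
Marginal P(T) (column sums):
  P(T=0) = 9/128 + 63/128 = 9/16
  P(T=1) = 7/128 + 49/128 = 7/16

H(S) = -[(1/8)·log₂(1/8) + (7/8)·log₂(7/8)]
  = 0.3750 + 0.1686
  = 0.5436 bits
H(T) = -[(9/16)·log₂(9/16) + (7/16)·log₂(7/16)]
  = 0.4669 + 0.5218
  = 0.9887 bits
H(S,T) = -[(9/128)·log₂(9/128) + (7/128)·log₂(7/128) + (63/128)·log₂(63/128) + (49/128)·log₂(49/128)]
  = 0.2693 + 0.2293 + 0.5034 + 0.5303
  = 1.5323 bits

I(S;T) = H(S) + H(T) - H(S,T)
  = 0.5436 + 0.9887 - 1.5323
  = 0.0000 bits

Distribution 2 (X, Y):
Marginal P(X) (row sums):
  P(X=0) = 1/12 + 0 = 1/12
  P(X=1) = 0 + 11/12 = 11/12
Marginal P(Y) (column sums):
  P(Y=0) = 1/12 + 0 = 1/12
  P(Y=1) = 0 + 11/12 = 11/12

H(X) = -[(1/12)·log₂(1/12) + (11/12)·log₂(11/12)]
  = 0.2987 + 0.1151
  = 0.4138 bits
H(Y) = -[(1/12)·log₂(1/12) + (11/12)·log₂(11/12)]
  = 0.2987 + 0.1151
  = 0.4138 bits
H(X,Y) = -[(1/12)·log₂(1/12) + (11/12)·log₂(11/12)]
  = 0.2987 + 0.1151
  = 0.4138 bits

I(X;Y) = H(X) + H(Y) - H(X,Y)
  = 0.4138 + 0.4138 - 0.4138
  = 0.4138 bits

I(X;Y) = 0.4138 bits > I(S;T) = 0.0000 bits, so (X, Y) has the higher mutual information (stronger dependence).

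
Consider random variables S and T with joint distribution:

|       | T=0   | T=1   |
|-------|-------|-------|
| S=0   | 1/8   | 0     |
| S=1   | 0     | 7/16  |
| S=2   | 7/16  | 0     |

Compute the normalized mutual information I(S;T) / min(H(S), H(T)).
Marginal P(S) (row sums):
  P(S=0) = 1/8 + 0 = 1/8
  P(S=1) = 0 + 7/16 = 7/16
  P(S=2) = 7/16 + 0 = 7/16
Marginal P(T) (column sums):
  P(T=0) = 1/8 + 0 + 7/16 = 9/16
  P(T=1) = 0 + 7/16 + 0 = 7/16

H(S) = -[(1/8)·log₂(1/8) + (7/16)·log₂(7/16) + (7/16)·log₂(7/16)]
  = 0.3750 + 0.5218 + 0.5218
  = 1.4186 bits
H(T) = -[(9/16)·log₂(9/16) + (7/16)·log₂(7/16)]
  = 0.4669 + 0.5218
  = 0.9887 bits
H(S,T) = -[(1/8)·log₂(1/8) + (7/16)·log₂(7/16) + (7/16)·log₂(7/16)]
  = 0.3750 + 0.5218 + 0.5218
  = 1.4186 bits

I(S;T) = H(S) + H(T) - H(S,T)
  = 1.4186 + 0.9887 - 1.4186
  = 0.9887 bits

min(H(S), H(T)) = min(1.4186, 0.9887) = 0.9887 bits
Normalized MI = 0.9887 / 0.9887 = 1.0000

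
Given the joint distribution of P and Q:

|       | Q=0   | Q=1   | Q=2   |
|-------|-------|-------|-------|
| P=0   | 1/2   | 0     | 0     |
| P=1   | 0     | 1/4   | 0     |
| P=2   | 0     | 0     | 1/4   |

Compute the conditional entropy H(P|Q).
Marginal P(Q) (column sums):
  P(Q=0) = 1/2 + 0 + 0 = 1/2
  P(Q=1) = 0 + 1/4 + 0 = 1/4
  P(Q=2) = 0 + 0 + 1/4 = 1/4

H(P|Q) = -Σ P(P,Q)·log₂ P(P|Q), where P(P|Q) = P(P,Q) / P(Q)
  (cells with P(P,Q) = 0 contribute 0)
  (P=0,Q=0): P(P|Q) = (1/2)/(1/2) = 1;  -(1/2)·log₂(1) = 0.0000
  (P=1,Q=1): P(P|Q) = (1/4)/(1/4) = 1;  -(1/4)·log₂(1) = 0.0000
  (P=2,Q=2): P(P|Q) = (1/4)/(1/4) = 1;  -(1/4)·log₂(1) = 0.0000
H(P|Q) = 0.0000 + 0.0000 + 0.0000
  = 0.0000 bits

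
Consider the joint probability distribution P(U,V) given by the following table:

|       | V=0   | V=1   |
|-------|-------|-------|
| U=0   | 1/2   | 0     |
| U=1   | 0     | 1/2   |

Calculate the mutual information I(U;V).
Marginal P(U) (row sums):
  P(U=0) = 1/2 + 0 = 1/2
  P(U=1) = 0 + 1/2 = 1/2
Marginal P(V) (column sums):
  P(V=0) = 1/2 + 0 = 1/2
  P(V=1) = 0 + 1/2 = 1/2

H(U) = -[(1/2)·log₂(1/2) + (1/2)·log₂(1/2)]
  = 0.5000 + 0.5000
  = 1.0000 bits
H(V) = -[(1/2)·log₂(1/2) + (1/2)·log₂(1/2)]
  = 0.5000 + 0.5000
  = 1.0000 bits
H(U,V) = -[(1/2)·log₂(1/2) + (1/2)·log₂(1/2)]
  = 0.5000 + 0.5000
  = 1.0000 bits

I(U;V) = H(U) + H(V) - H(U,V)
  = 1.0000 + 1.0000 - 1.0000
  = 1.0000 bits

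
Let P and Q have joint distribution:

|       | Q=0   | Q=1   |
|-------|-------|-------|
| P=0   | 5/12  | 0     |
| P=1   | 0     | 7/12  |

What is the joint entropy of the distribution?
H(P,Q) = -Σ P(P,Q) log₂ P(P,Q), summed over the non-zero cells:
H(P,Q) = -[(5/12)·log₂(5/12) + (7/12)·log₂(7/12)]
  = 0.5263 + 0.4536
  = 0.9799 bits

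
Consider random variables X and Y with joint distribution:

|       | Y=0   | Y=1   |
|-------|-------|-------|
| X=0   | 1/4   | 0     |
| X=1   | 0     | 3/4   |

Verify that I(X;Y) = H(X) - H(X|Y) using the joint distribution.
Left side, from I(X;Y) = H(X) + H(Y) - H(X,Y):
Marginal P(X) (row sums):
  P(X=0) = 1/4 + 0 = 1/4
  P(X=1) = 0 + 3/4 = 3/4
Marginal P(Y) (column sums):
  P(Y=0) = 1/4 + 0 = 1/4
  P(Y=1) = 0 + 3/4 = 3/4

H(X) = -[(1/4)·log₂(1/4) + (3/4)·log₂(3/4)]
  = 0.5000 + 0.3113
  = 0.8113 bits
H(Y) = -[(1/4)·log₂(1/4) + (3/4)·log₂(3/4)]
  = 0.5000 + 0.3113
  = 0.8113 bits
H(X,Y) = -[(1/4)·log₂(1/4) + (3/4)·log₂(3/4)]
  = 0.5000 + 0.3113
  = 0.8113 bits

I(X;Y) = H(X) + H(Y) - H(X,Y)
  = 0.8113 + 0.8113 - 0.8113
  = 0.8113 bits

Right side, with H(X|Y) computed directly from the conditional probabilities:
H(X|Y) = -Σ P(X,Y)·log₂ P(X|Y), where P(X|Y) = P(X,Y) / P(Y)
  (cells with P(X,Y) = 0 contribute 0)
  (X=0,Y=0): P(X|Y) = (1/4)/(1/4) = 1;  -(1/4)·log₂(1) = 0.0000
  (X=1,Y=1): P(X|Y) = (3/4)/(3/4) = 1;  -(3/4)·log₂(1) = 0.0000
H(X|Y) = 0.0000 + 0.0000
  = 0.0000 bits
H(X) - H(X|Y) = 0.8113 - 0.0000 = 0.8113 bits

Both sides equal 0.8113 bits, so I(X;Y) = H(X) - H(X|Y) ✓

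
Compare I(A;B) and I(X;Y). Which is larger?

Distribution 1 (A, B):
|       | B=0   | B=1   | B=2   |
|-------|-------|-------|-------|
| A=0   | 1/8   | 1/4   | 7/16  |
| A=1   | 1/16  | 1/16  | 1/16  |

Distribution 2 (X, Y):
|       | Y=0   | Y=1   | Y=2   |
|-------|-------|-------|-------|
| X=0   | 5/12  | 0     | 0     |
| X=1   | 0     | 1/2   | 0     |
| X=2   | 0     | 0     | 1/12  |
Distribution 1 (A, B):
Marginal P(A) (row sums):
  P(A=0) = 1/8 + 1/4 + 7/16 = 13/16
  P(A=1) = 1/16 + 1/16 + 1/16 = 3/16
Marginal P(B) (column sums):
  P(B=0) = 1/8 + 1/16 = 3/16
  P(B=1) = 1/4 + 1/16 = 5/16
  P(B=2) = 7/16 + 1/16 = 1/2

H(A) = -[(13/16)·log₂(13/16) + (3/16)·log₂(3/16)]
  = 0.2434 + 0.4528
  = 0.6962 bits
H(B) = -[(3/16)·log₂(3/16) + (5/16)·log₂(5/16) + (1/2)·log₂(1/2)]
  = 0.4528 + 0.5244 + 0.5000
  = 1.4772 bits
H(A,B) = -[(1/8)·log₂(1/8) + (1/4)·log₂(1/4) + (7/16)·log₂(7/16) + (1/16)·log₂(1/16) + (1/16)·log₂(1/16) + (1/16)·log₂(1/16)]
  = 0.3750 + 0.5000 + 0.5218 + 0.2500 + 0.2500 + 0.2500
  = 2.1468 bits

I(A;B) = H(A) + H(B) - H(A,B)
  = 0.6962 + 1.4772 - 2.1468
  = 0.0266 bits

Distribution 2 (X, Y):
Marginal P(X) (row sums):
  P(X=0) = 5/12 + 0 + 0 = 5/12
  P(X=1) = 0 + 1/2 + 0 = 1/2
  P(X=2) = 0 + 0 + 1/12 = 1/12
Marginal P(Y) (column sums):
  P(Y=0) = 5/12 + 0 + 0 = 5/12
  P(Y=1) = 0 + 1/2 + 0 = 1/2
  P(Y=2) = 0 + 0 + 1/12 = 1/12

H(X) = -[(5/12)·log₂(5/12) + (1/2)·log₂(1/2) + (1/12)·log₂(1/12)]
  = 0.5263 + 0.5000 + 0.2987
  = 1.3250 bits
H(Y) = -[(5/12)·log₂(5/12) + (1/2)·log₂(1/2) + (1/12)·log₂(1/12)]
  = 0.5263 + 0.5000 + 0.2987
  = 1.3250 bits
H(X,Y) = -[(5/12)·log₂(5/12) + (1/2)·log₂(1/2) + (1/12)·log₂(1/12)]
  = 0.5263 + 0.5000 + 0.2987
  = 1.3250 bits

I(X;Y) = H(X) + H(Y) - H(X,Y)
  = 1.3250 + 1.3250 - 1.3250
  = 1.3250 bits

I(X;Y) = 1.3250 bits > I(A;B) = 0.0266 bits, so (X, Y) has the higher mutual information (stronger dependence).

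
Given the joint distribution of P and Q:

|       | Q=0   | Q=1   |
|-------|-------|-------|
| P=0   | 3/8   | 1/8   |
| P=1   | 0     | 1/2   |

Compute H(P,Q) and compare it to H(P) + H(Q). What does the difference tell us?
Marginal P(P) (row sums):
  P(P=0) = 3/8 + 1/8 = 1/2
  P(P=1) = 0 + 1/2 = 1/2
Marginal P(Q) (column sums):
  P(Q=0) = 3/8 + 0 = 3/8
  P(Q=1) = 1/8 + 1/2 = 5/8

H(P,Q) = -[(3/8)·log₂(3/8) + (1/8)·log₂(1/8) + (1/2)·log₂(1/2)]
  = 0.5306 + 0.3750 + 0.5000
  = 1.4056 bits
H(P) = -[(1/2)·log₂(1/2) + (1/2)·log₂(1/2)]
  = 0.5000 + 0.5000
  = 1.0000 bits
H(Q) = -[(3/8)·log₂(3/8) + (5/8)·log₂(5/8)]
  = 0.5306 + 0.4238
  = 0.9544 bits

H(P) + H(Q) = 1.0000 + 0.9544 = 1.9544 bits
Difference: H(P) + H(Q) - H(P,Q) = 1.9544 - 1.4056 = 0.5488 bits = I(P;Q)

The difference is the mutual information; it is positive here, so P and Q are dependent (knowing one reduces uncertainty about the other by 0.5488 bits).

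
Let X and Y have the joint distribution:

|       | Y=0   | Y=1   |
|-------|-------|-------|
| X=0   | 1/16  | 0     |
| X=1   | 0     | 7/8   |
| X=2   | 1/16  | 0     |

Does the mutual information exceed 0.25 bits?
Marginal P(X) (row sums):
  P(X=0) = 1/16 + 0 = 1/16
  P(X=1) = 0 + 7/8 = 7/8
  P(X=2) = 1/16 + 0 = 1/16
Marginal P(Y) (column sums):
  P(Y=0) = 1/16 + 0 + 1/16 = 1/8
  P(Y=1) = 0 + 7/8 + 0 = 7/8

H(X) = -[(1/16)·log₂(1/16) + (7/8)·log₂(7/8) + (1/16)·log₂(1/16)]
  = 0.2500 + 0.1686 + 0.2500
  = 0.6686 bits
H(Y) = -[(1/8)·log₂(1/8) + (7/8)·log₂(7/8)]
  = 0.3750 + 0.1686
  = 0.5436 bits
H(X,Y) = -[(1/16)·log₂(1/16) + (7/8)·log₂(7/8) + (1/16)·log₂(1/16)]
  = 0.2500 + 0.1686 + 0.2500
  = 0.6686 bits

I(X;Y) = H(X) + H(Y) - H(X,Y)
  = 0.6686 + 0.5436 - 0.6686
  = 0.5436 bits

Yes. I(X;Y) = 0.5436 bits, which is > 0.25 bits.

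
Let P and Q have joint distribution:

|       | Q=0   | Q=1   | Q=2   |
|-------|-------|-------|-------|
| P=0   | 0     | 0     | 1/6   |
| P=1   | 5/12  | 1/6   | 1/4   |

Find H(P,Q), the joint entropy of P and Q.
H(P,Q) = -Σ P(P,Q) log₂ P(P,Q), summed over the non-zero cells:
H(P,Q) = -[(1/6)·log₂(1/6) + (5/12)·log₂(5/12) + (1/6)·log₂(1/6) + (1/4)·log₂(1/4)]
  = 0.4308 + 0.5263 + 0.4308 + 0.5000
  = 1.8879 bits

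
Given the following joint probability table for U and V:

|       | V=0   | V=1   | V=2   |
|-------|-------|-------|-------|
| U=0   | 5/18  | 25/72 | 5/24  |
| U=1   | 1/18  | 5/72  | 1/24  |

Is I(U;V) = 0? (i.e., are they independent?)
Marginal P(U) (row sums):
  P(U=0) = 5/18 + 25/72 + 5/24 = 5/6
  P(U=1) = 1/18 + 5/72 + 1/24 = 1/6
Marginal P(V) (column sums):
  P(V=0) = 5/18 + 1/18 = 1/3
  P(V=1) = 25/72 + 5/72 = 5/12
  P(V=2) = 5/24 + 1/24 = 1/4

U and V are independent iff P(U=i,V=j) = P(U=i)·P(V=j) for every cell.
  P(U=0)·P(V=0) = 5/6 × 1/3 = 5/18 = P(U=0,V=0) ✓
  P(U=0)·P(V=1) = 5/6 × 5/12 = 25/72 = P(U=0,V=1) ✓
  P(U=0)·P(V=2) = 5/6 × 1/4 = 5/24 = P(U=0,V=2) ✓
  P(U=1)·P(V=0) = 1/6 × 1/3 = 1/18 = P(U=1,V=0) ✓
  P(U=1)·P(V=1) = 1/6 × 5/12 = 5/72 = P(U=1,V=1) ✓
  P(U=1)·P(V=2) = 1/6 × 1/4 = 1/24 = P(U=1,V=2) ✓

Yes, U and V are independent: every cell factors, so I(U;V) = 0 bits.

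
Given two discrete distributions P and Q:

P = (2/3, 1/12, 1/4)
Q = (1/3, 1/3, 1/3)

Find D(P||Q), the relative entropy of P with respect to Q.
D(P||Q) = Σ P(i) log₂(P(i)/Q(i))
  i=0: (2/3) × log₂((2/3)/(1/3)) = (2/3) × log₂(2) = 0.6667
  i=1: (1/12) × log₂((1/12)/(1/3)) = (1/12) × log₂(1/4) = -0.1667
  i=2: (1/4) × log₂((1/4)/(1/3)) = (1/4) × log₂(3/4) = -0.1038
D(P||Q) = 0.6667 - 0.1667 - 0.1038
  = 0.3962 bits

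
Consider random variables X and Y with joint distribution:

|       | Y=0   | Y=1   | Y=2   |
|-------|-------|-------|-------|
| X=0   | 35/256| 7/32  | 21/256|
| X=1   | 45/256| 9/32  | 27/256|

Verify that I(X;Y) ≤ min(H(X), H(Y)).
Marginal P(X) (row sums):
  P(X=0) = 35/256 + 7/32 + 21/256 = 7/16
  P(X=1) = 45/256 + 9/32 + 27/256 = 9/16
Marginal P(Y) (column sums):
  P(Y=0) = 35/256 + 45/256 = 5/16
  P(Y=1) = 7/32 + 9/32 = 1/2
  P(Y=2) = 21/256 + 27/256 = 3/16

H(X) = -[(7/16)·log₂(7/16) + (9/16)·log₂(9/16)]
  = 0.5218 + 0.4669
  = 0.9887 bits
H(Y) = -[(5/16)·log₂(5/16) + (1/2)·log₂(1/2) + (3/16)·log₂(3/16)]
  = 0.5244 + 0.5000 + 0.4528
  = 1.4772 bits
H(X,Y) = -[(35/256)·log₂(35/256) + (7/32)·log₂(7/32) + (21/256)·log₂(21/256) + (45/256)·log₂(45/256) + (9/32)·log₂(9/32) + (27/256)·log₂(27/256)]
  = 0.3925 + 0.4796 + 0.2959 + 0.4409 + 0.5147 + 0.3423
  = 2.4659 bits

I(X;Y) = H(X) + H(Y) - H(X,Y)
  = 0.9887 + 1.4772 - 2.4659
  = 0.0000 bits

min(H(X), H(Y)) = min(0.9887, 1.4772) = 0.9887 bits
Since 0.0000 ≤ 0.9887, the bound is satisfied ✓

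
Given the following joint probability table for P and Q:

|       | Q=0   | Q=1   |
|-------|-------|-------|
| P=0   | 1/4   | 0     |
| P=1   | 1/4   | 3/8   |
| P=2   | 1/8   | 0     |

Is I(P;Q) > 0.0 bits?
Marginal P(P) (row sums):
  P(P=0) = 1/4 + 0 = 1/4
  P(P=1) = 1/4 + 3/8 = 5/8
  P(P=2) = 1/8 + 0 = 1/8
Marginal P(Q) (column sums):
  P(Q=0) = 1/4 + 1/4 + 1/8 = 5/8
  P(Q=1) = 0 + 3/8 + 0 = 3/8

H(P) = -[(1/4)·log₂(1/4) + (5/8)·log₂(5/8) + (1/8)·log₂(1/8)]
  = 0.5000 + 0.4238 + 0.3750
  = 1.2988 bits
H(Q) = -[(5/8)·log₂(5/8) + (3/8)·log₂(3/8)]
  = 0.4238 + 0.5306
  = 0.9544 bits
H(P,Q) = -[(1/4)·log₂(1/4) + (1/4)·log₂(1/4) + (3/8)·log₂(3/8) + (1/8)·log₂(1/8)]
  = 0.5000 + 0.5000 + 0.5306 + 0.3750
  = 1.9056 bits

I(P;Q) = H(P) + H(Q) - H(P,Q)
  = 1.2988 + 0.9544 - 1.9056
  = 0.3476 bits

Yes. I(P;Q) = 0.3476 bits, which is > 0.0 bits.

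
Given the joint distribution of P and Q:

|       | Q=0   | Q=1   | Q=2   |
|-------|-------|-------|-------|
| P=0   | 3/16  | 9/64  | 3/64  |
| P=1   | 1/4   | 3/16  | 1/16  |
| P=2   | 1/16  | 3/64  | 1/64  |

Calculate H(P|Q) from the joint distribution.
Marginal P(Q) (column sums):
  P(Q=0) = 3/16 + 1/4 + 1/16 = 1/2
  P(Q=1) = 9/64 + 3/16 + 3/64 = 3/8
  P(Q=2) = 3/64 + 1/16 + 1/64 = 1/8

H(P|Q) = -Σ P(P,Q)·log₂ P(P|Q), where P(P|Q) = P(P,Q) / P(Q)
  (P=0,Q=0): P(P|Q) = (3/16)/(1/2) = 3/8;  -(3/16)·log₂(3/8) = 0.2653
  (P=0,Q=1): P(P|Q) = (9/64)/(3/8) = 3/8;  -(9/64)·log₂(3/8) = 0.1990
  (P=0,Q=2): P(P|Q) = (3/64)/(1/8) = 3/8;  -(3/64)·log₂(3/8) = 0.0663
  (P=1,Q=0): P(P|Q) = (1/4)/(1/2) = 1/2;  -(1/4)·log₂(1/2) = 0.2500
  (P=1,Q=1): P(P|Q) = (3/16)/(3/8) = 1/2;  -(3/16)·log₂(1/2) = 0.1875
  (P=1,Q=2): P(P|Q) = (1/16)/(1/8) = 1/2;  -(1/16)·log₂(1/2) = 0.0625
  (P=2,Q=0): P(P|Q) = (1/16)/(1/2) = 1/8;  -(1/16)·log₂(1/8) = 0.1875
  (P=2,Q=1): P(P|Q) = (3/64)/(3/8) = 1/8;  -(3/64)·log₂(1/8) = 0.1406
  (P=2,Q=2): P(P|Q) = (1/64)/(1/8) = 1/8;  -(1/64)·log₂(1/8) = 0.0469
H(P|Q) = 0.2653 + 0.1990 + 0.0663 + 0.2500 + 0.1875 + 0.0625 + 0.1875 + 0.1406 + 0.0469
  = 1.4056 bits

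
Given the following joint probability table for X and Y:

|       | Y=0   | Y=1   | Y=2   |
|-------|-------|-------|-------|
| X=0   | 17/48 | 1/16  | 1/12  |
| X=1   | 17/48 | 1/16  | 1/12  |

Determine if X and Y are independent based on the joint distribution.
Marginal P(X) (row sums):
  P(X=0) = 17/48 + 1/16 + 1/12 = 1/2
  P(X=1) = 17/48 + 1/16 + 1/12 = 1/2
Marginal P(Y) (column sums):
  P(Y=0) = 17/48 + 17/48 = 17/24
  P(Y=1) = 1/16 + 1/16 = 1/8
  P(Y=2) = 1/12 + 1/12 = 1/6

X and Y are independent iff P(X=i,Y=j) = P(X=i)·P(Y=j) for every cell.
  P(X=0)·P(Y=0) = 1/2 × 17/24 = 17/48 = P(X=0,Y=0) ✓
  P(X=0)·P(Y=1) = 1/2 × 1/8 = 1/16 = P(X=0,Y=1) ✓
  P(X=0)·P(Y=2) = 1/2 × 1/6 = 1/12 = P(X=0,Y=2) ✓
  P(X=1)·P(Y=0) = 1/2 × 17/24 = 17/48 = P(X=1,Y=0) ✓
  P(X=1)·P(Y=1) = 1/2 × 1/8 = 1/16 = P(X=1,Y=1) ✓
  P(X=1)·P(Y=2) = 1/2 × 1/6 = 1/12 = P(X=1,Y=2) ✓

Yes, X and Y are independent: every cell factors, so I(X;Y) = 0 bits.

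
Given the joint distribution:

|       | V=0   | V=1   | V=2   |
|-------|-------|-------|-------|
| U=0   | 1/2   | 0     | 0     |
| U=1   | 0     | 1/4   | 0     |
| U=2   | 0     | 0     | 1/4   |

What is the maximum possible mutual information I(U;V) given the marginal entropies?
The upper bound on mutual information is I(U;V) ≤ min(H(U), H(V)).

Marginal P(U) (row sums):
  P(U=0) = 1/2 + 0 + 0 = 1/2
  P(U=1) = 0 + 1/4 + 0 = 1/4
  P(U=2) = 0 + 0 + 1/4 = 1/4
Marginal P(V) (column sums):
  P(V=0) = 1/2 + 0 + 0 = 1/2
  P(V=1) = 0 + 1/4 + 0 = 1/4
  P(V=2) = 0 + 0 + 1/4 = 1/4

H(U) = -[(1/2)·log₂(1/2) + (1/4)·log₂(1/4) + (1/4)·log₂(1/4)]
  = 0.5000 + 0.5000 + 0.5000
  = 1.5000 bits
H(V) = -[(1/2)·log₂(1/2) + (1/4)·log₂(1/4) + (1/4)·log₂(1/4)]
  = 0.5000 + 0.5000 + 0.5000
  = 1.5000 bits

Maximum possible I(U;V) = min(1.5000, 1.5000) = 1.5000 bits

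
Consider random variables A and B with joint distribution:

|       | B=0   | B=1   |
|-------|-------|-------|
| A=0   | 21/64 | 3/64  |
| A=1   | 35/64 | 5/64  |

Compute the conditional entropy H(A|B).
Marginal P(B) (column sums):
  P(B=0) = 21/64 + 35/64 = 7/8
  P(B=1) = 3/64 + 5/64 = 1/8

H(A|B) = -Σ P(A,B)·log₂ P(A|B), where P(A|B) = P(A,B) / P(B)
  (A=0,B=0): P(A|B) = (21/64)/(7/8) = 3/8;  -(21/64)·log₂(3/8) = 0.4643
  (A=0,B=1): P(A|B) = (3/64)/(1/8) = 3/8;  -(3/64)·log₂(3/8) = 0.0663
  (A=1,B=0): P(A|B) = (35/64)/(7/8) = 5/8;  -(35/64)·log₂(5/8) = 0.3708
  (A=1,B=1): P(A|B) = (5/64)/(1/8) = 5/8;  -(5/64)·log₂(5/8) = 0.0530
H(A|B) = 0.4643 + 0.0663 + 0.3708 + 0.0530
  = 0.9544 bits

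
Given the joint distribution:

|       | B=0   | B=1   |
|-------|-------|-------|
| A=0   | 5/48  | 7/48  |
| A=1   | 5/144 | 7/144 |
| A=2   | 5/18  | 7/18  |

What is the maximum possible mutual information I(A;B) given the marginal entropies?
The upper bound on mutual information is I(A;B) ≤ min(H(A), H(B)).

Marginal P(A) (row sums):
  P(A=0) = 5/48 + 7/48 = 1/4
  P(A=1) = 5/144 + 7/144 = 1/12
  P(A=2) = 5/18 + 7/18 = 2/3
Marginal P(B) (column sums):
  P(B=0) = 5/48 + 5/144 + 5/18 = 5/12
  P(B=1) = 7/48 + 7/144 + 7/18 = 7/12

H(A) = -[(1/4)·log₂(1/4) + (1/12)·log₂(1/12) + (2/3)·log₂(2/3)]
  = 0.5000 + 0.2987 + 0.3900
  = 1.1887 bits
H(B) = -[(5/12)·log₂(5/12) + (7/12)·log₂(7/12)]
  = 0.5263 + 0.4536
  = 0.9799 bits

Maximum possible I(A;B) = min(1.1887, 0.9799) = 0.9799 bits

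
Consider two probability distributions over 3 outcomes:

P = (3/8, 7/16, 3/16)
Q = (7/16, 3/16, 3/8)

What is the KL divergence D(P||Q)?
D(P||Q) = Σ P(i) log₂(P(i)/Q(i))
  i=0: (3/8) × log₂((3/8)/(7/16)) = (3/8) × log₂(6/7) = -0.0834
  i=1: (7/16) × log₂((7/16)/(3/16)) = (7/16) × log₂(7/3) = 0.5348
  i=2: (3/16) × log₂((3/16)/(3/8)) = (3/16) × log₂(1/2) = -0.1875
D(P||Q) = -0.0834 + 0.5348 - 0.1875
  = 0.2639 bits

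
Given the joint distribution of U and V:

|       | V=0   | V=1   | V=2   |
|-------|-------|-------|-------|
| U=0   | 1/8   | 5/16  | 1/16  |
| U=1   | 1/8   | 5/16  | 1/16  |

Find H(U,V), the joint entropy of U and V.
H(U,V) = -Σ P(U,V) log₂ P(U,V), summed over the non-zero cells:
H(U,V) = -[(1/8)·log₂(1/8) + (5/16)·log₂(5/16) + (1/16)·log₂(1/16) + (1/8)·log₂(1/8) + (5/16)·log₂(5/16) + (1/16)·log₂(1/16)]
  = 0.3750 + 0.5244 + 0.2500 + 0.3750 + 0.5244 + 0.2500
  = 2.2988 bits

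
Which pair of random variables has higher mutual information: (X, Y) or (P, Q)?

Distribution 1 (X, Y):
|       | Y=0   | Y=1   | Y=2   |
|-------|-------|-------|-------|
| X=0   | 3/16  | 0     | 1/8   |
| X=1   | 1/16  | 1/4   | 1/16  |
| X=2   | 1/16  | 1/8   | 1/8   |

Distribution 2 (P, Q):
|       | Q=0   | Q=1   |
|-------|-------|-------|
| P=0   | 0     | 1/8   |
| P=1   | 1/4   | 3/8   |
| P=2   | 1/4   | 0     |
Distribution 1 (X, Y):
Marginal P(X) (row sums):
  P(X=0) = 3/16 + 0 + 1/8 = 5/16
  P(X=1) = 1/16 + 1/4 + 1/16 = 3/8
  P(X=2) = 1/16 + 1/8 + 1/8 = 5/16
Marginal P(Y) (column sums):
  P(Y=0) = 3/16 + 1/16 + 1/16 = 5/16
  P(Y=1) = 0 + 1/4 + 1/8 = 3/8
  P(Y=2) = 1/8 + 1/16 + 1/8 = 5/16

H(X) = -[(5/16)·log₂(5/16) + (3/8)·log₂(3/8) + (5/16)·log₂(5/16)]
  = 0.5244 + 0.5306 + 0.5244
  = 1.5794 bits
H(Y) = -[(5/16)·log₂(5/16) + (3/8)·log₂(3/8) + (5/16)·log₂(5/16)]
  = 0.5244 + 0.5306 + 0.5244
  = 1.5794 bits
H(X,Y) = -[(3/16)·log₂(3/16) + (1/8)·log₂(1/8) + (1/16)·log₂(1/16) + (1/4)·log₂(1/4) + (1/16)·log₂(1/16) + (1/16)·log₂(1/16) + (1/8)·log₂(1/8) + (1/8)·log₂(1/8)]
  = 0.4528 + 0.3750 + 0.2500 + 0.5000 + 0.2500 + 0.2500 + 0.3750 + 0.3750
  = 2.8278 bits

I(X;Y) = H(X) + H(Y) - H(X,Y)
  = 1.5794 + 1.5794 - 2.8278
  = 0.3310 bits

Distribution 2 (P, Q):
Marginal P(P) (row sums):
  P(P=0) = 0 + 1/8 = 1/8
  P(P=1) = 1/4 + 3/8 = 5/8
  P(P=2) = 1/4 + 0 = 1/4
Marginal P(Q) (column sums):
  P(Q=0) = 0 + 1/4 + 1/4 = 1/2
  P(Q=1) = 1/8 + 3/8 + 0 = 1/2

H(P) = -[(1/8)·log₂(1/8) + (5/8)·log₂(5/8) + (1/4)·log₂(1/4)]
  = 0.3750 + 0.4238 + 0.5000
  = 1.2988 bits
H(Q) = -[(1/2)·log₂(1/2) + (1/2)·log₂(1/2)]
  = 0.5000 + 0.5000
  = 1.0000 bits
H(P,Q) = -[(1/8)·log₂(1/8) + (1/4)·log₂(1/4) + (3/8)·log₂(3/8) + (1/4)·log₂(1/4)]
  = 0.3750 + 0.5000 + 0.5306 + 0.5000
  = 1.9056 bits

I(P;Q) = H(P) + H(Q) - H(P,Q)
  = 1.2988 + 1.0000 - 1.9056
  = 0.3932 bits

I(P;Q) = 0.3932 bits > I(X;Y) = 0.3310 bits, so (P, Q) has the higher mutual information (stronger dependence).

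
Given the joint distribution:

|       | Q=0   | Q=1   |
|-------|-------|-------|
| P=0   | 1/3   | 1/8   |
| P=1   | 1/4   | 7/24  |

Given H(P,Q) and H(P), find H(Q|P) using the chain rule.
From the chain rule: H(P,Q) = H(P) + H(Q|P)
Therefore: H(Q|P) = H(P,Q) - H(P)

H(P,Q) = -[(1/3)·log₂(1/3) + (1/8)·log₂(1/8) + (1/4)·log₂(1/4) + (7/24)·log₂(7/24)]
  = 0.5283 + 0.3750 + 0.5000 + 0.5185
  = 1.9218 bits
Marginal P(P) (row sums):
  P(P=0) = 1/3 + 1/8 = 11/24
  P(P=1) = 1/4 + 7/24 = 13/24
H(P) = -[(11/24)·log₂(11/24) + (13/24)·log₂(13/24)]
  = 0.5159 + 0.4791
  = 0.9950 bits

H(Q|P) = 1.9218 - 0.9950 = 0.9268 bits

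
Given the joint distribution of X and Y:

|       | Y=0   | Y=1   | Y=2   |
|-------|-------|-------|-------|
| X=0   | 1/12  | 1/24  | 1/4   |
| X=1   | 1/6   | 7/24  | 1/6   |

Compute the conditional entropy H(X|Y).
Marginal P(Y) (column sums):
  P(Y=0) = 1/12 + 1/6 = 1/4
  P(Y=1) = 1/24 + 7/24 = 1/3
  P(Y=2) = 1/4 + 1/6 = 5/12

H(X|Y) = -Σ P(X,Y)·log₂ P(X|Y), where P(X|Y) = P(X,Y) / P(Y)
  (X=0,Y=0): P(X|Y) = (1/12)/(1/4) = 1/3;  -(1/12)·log₂(1/3) = 0.1321
  (X=0,Y=1): P(X|Y) = (1/24)/(1/3) = 1/8;  -(1/24)·log₂(1/8) = 0.1250
  (X=0,Y=2): P(X|Y) = (1/4)/(5/12) = 3/5;  -(1/4)·log₂(3/5) = 0.1842
  (X=1,Y=0): P(X|Y) = (1/6)/(1/4) = 2/3;  -(1/6)·log₂(2/3) = 0.0975
  (X=1,Y=1): P(X|Y) = (7/24)/(1/3) = 7/8;  -(7/24)·log₂(7/8) = 0.0562
  (X=1,Y=2): P(X|Y) = (1/6)/(5/12) = 2/5;  -(1/6)·log₂(2/5) = 0.2203
H(X|Y) = 0.1321 + 0.1250 + 0.1842 + 0.0975 + 0.0562 + 0.2203
  = 0.8153 bits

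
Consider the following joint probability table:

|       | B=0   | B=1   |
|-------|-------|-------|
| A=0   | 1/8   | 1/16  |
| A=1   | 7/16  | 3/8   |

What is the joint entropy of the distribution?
H(A,B) = -Σ P(A,B) log₂ P(A,B), summed over the non-zero cells:
H(A,B) = -[(1/8)·log₂(1/8) + (1/16)·log₂(1/16) + (7/16)·log₂(7/16) + (3/8)·log₂(3/8)]
  = 0.3750 + 0.2500 + 0.5218 + 0.5306
  = 1.6774 bits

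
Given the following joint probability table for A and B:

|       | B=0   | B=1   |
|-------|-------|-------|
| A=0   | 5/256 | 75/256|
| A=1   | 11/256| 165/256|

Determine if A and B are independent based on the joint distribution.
Marginal P(A) (row sums):
  P(A=0) = 5/256 + 75/256 = 5/16
  P(A=1) = 11/256 + 165/256 = 11/16
Marginal P(B) (column sums):
  P(B=0) = 5/256 + 11/256 = 1/16
  P(B=1) = 75/256 + 165/256 = 15/16

A and B are independent iff P(A=i,B=j) = P(A=i)·P(B=j) for every cell.
  P(A=0)·P(B=0) = 5/16 × 1/16 = 5/256 = P(A=0,B=0) ✓
  P(A=0)·P(B=1) = 5/16 × 15/16 = 75/256 = P(A=0,B=1) ✓
  P(A=1)·P(B=0) = 11/16 × 1/16 = 11/256 = P(A=1,B=0) ✓
  P(A=1)·P(B=1) = 11/16 × 15/16 = 165/256 = P(A=1,B=1) ✓

Yes, A and B are independent: every cell factors, so I(A;B) = 0 bits.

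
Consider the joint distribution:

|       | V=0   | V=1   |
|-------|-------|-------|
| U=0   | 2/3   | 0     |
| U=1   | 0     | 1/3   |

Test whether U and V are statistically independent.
Marginal P(U) (row sums):
  P(U=0) = 2/3 + 0 = 2/3
  P(U=1) = 0 + 1/3 = 1/3
Marginal P(V) (column sums):
  P(V=0) = 2/3 + 0 = 2/3
  P(V=1) = 0 + 1/3 = 1/3

U and V are independent iff P(U=i,V=j) = P(U=i)·P(V=j) for every cell.
  P(U=0)·P(V=0) = 2/3 × 2/3 = 4/9, but P(U=0,V=0) = 2/3 ✗

No, U and V are not independent. Quantitatively, I(U;V) > 0:

H(U) = -[(2/3)·log₂(2/3) + (1/3)·log₂(1/3)]
  = 0.3900 + 0.5283
  = 0.9183 bits
H(V) = -[(2/3)·log₂(2/3) + (1/3)·log₂(1/3)]
  = 0.3900 + 0.5283
  = 0.9183 bits
H(U,V) = -[(2/3)·log₂(2/3) + (1/3)·log₂(1/3)]
  = 0.3900 + 0.5283
  = 0.9183 bits
I(U;V) = H(U) + H(V) - H(U,V) = 0.9183 + 0.9183 - 0.9183 = 0.9183 bits > 0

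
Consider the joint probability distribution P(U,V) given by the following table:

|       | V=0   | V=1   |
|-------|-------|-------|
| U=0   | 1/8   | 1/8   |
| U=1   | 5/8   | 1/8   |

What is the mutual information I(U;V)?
Marginal P(U) (row sums):
  P(U=0) = 1/8 + 1/8 = 1/4
  P(U=1) = 5/8 + 1/8 = 3/4
Marginal P(V) (column sums):
  P(V=0) = 1/8 + 5/8 = 3/4
  P(V=1) = 1/8 + 1/8 = 1/4

H(U) = -[(1/4)·log₂(1/4) + (3/4)·log₂(3/4)]
  = 0.5000 + 0.3113
  = 0.8113 bits
H(V) = -[(3/4)·log₂(3/4) + (1/4)·log₂(1/4)]
  = 0.3113 + 0.5000
  = 0.8113 bits
H(U,V) = -[(1/8)·log₂(1/8) + (1/8)·log₂(1/8) + (5/8)·log₂(5/8) + (1/8)·log₂(1/8)]
  = 0.3750 + 0.3750 + 0.4238 + 0.3750
  = 1.5488 bits

I(U;V) = H(U) + H(V) - H(U,V)
  = 0.8113 + 0.8113 - 1.5488
  = 0.0738 bits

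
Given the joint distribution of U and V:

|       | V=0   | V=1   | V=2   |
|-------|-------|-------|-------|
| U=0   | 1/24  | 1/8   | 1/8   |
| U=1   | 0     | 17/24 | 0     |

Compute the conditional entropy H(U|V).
Marginal P(V) (column sums):
  P(V=0) = 1/24 + 0 = 1/24
  P(V=1) = 1/8 + 17/24 = 5/6
  P(V=2) = 1/8 + 0 = 1/8

H(U|V) = -Σ P(U,V)·log₂ P(U|V), where P(U|V) = P(U,V) / P(V)
  (cells with P(U,V) = 0 contribute 0)
  (U=0,V=0): P(U|V) = (1/24)/(1/24) = 1;  -(1/24)·log₂(1) = 0.0000
  (U=0,V=1): P(U|V) = (1/8)/(5/6) = 3/20;  -(1/8)·log₂(3/20) = 0.3421
  (U=0,V=2): P(U|V) = (1/8)/(1/8) = 1;  -(1/8)·log₂(1) = 0.0000
  (U=1,V=1): P(U|V) = (17/24)/(5/6) = 17/20;  -(17/24)·log₂(17/20) = 0.1661
H(U|V) = 0.0000 + 0.3421 + 0.0000 + 0.1661
  = 0.5082 bits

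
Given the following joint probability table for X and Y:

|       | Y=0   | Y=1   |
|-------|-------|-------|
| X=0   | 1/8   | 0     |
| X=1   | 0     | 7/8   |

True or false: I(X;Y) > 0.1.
Marginal P(X) (row sums):
  P(X=0) = 1/8 + 0 = 1/8
  P(X=1) = 0 + 7/8 = 7/8
Marginal P(Y) (column sums):
  P(Y=0) = 1/8 + 0 = 1/8
  P(Y=1) = 0 + 7/8 = 7/8

H(X) = -[(1/8)·log₂(1/8) + (7/8)·log₂(7/8)]
  = 0.3750 + 0.1686
  = 0.5436 bits
H(Y) = -[(1/8)·log₂(1/8) + (7/8)·log₂(7/8)]
  = 0.3750 + 0.1686
  = 0.5436 bits
H(X,Y) = -[(1/8)·log₂(1/8) + (7/8)·log₂(7/8)]
  = 0.3750 + 0.1686
  = 0.5436 bits

I(X;Y) = H(X) + H(Y) - H(X,Y)
  = 0.5436 + 0.5436 - 0.5436
  = 0.5436 bits

True. I(X;Y) = 0.5436 bits, which is > 0.1 bits.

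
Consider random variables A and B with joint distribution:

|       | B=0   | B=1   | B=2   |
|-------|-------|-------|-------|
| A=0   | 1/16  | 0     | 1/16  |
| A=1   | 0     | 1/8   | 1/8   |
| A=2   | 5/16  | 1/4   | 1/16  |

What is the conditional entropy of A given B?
Marginal P(B) (column sums):
  P(B=0) = 1/16 + 0 + 5/16 = 3/8
  P(B=1) = 0 + 1/8 + 1/4 = 3/8
  P(B=2) = 1/16 + 1/8 + 1/16 = 1/4

H(A|B) = -Σ P(A,B)·log₂ P(A|B), where P(A|B) = P(A,B) / P(B)
  (cells with P(A,B) = 0 contribute 0)
  (A=0,B=0): P(A|B) = (1/16)/(3/8) = 1/6;  -(1/16)·log₂(1/6) = 0.1616
  (A=0,B=2): P(A|B) = (1/16)/(1/4) = 1/4;  -(1/16)·log₂(1/4) = 0.1250
  (A=1,B=1): P(A|B) = (1/8)/(3/8) = 1/3;  -(1/8)·log₂(1/3) = 0.1981
  (A=1,B=2): P(A|B) = (1/8)/(1/4) = 1/2;  -(1/8)·log₂(1/2) = 0.1250
  (A=2,B=0): P(A|B) = (5/16)/(3/8) = 5/6;  -(5/16)·log₂(5/6) = 0.0822
  (A=2,B=1): P(A|B) = (1/4)/(3/8) = 2/3;  -(1/4)·log₂(2/3) = 0.1462
  (A=2,B=2): P(A|B) = (1/16)/(1/4) = 1/4;  -(1/16)·log₂(1/4) = 0.1250
H(A|B) = 0.1616 + 0.1250 + 0.1981 + 0.1250 + 0.0822 + 0.1462 + 0.1250
  = 0.9631 bits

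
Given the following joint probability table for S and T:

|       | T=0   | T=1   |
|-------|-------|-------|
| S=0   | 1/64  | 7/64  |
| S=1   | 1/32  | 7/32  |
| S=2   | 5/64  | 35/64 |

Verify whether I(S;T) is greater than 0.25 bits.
Marginal P(S) (row sums):
  P(S=0) = 1/64 + 7/64 = 1/8
  P(S=1) = 1/32 + 7/32 = 1/4
  P(S=2) = 5/64 + 35/64 = 5/8
Marginal P(T) (column sums):
  P(T=0) = 1/64 + 1/32 + 5/64 = 1/8
  P(T=1) = 7/64 + 7/32 + 35/64 = 7/8

H(S) = -[(1/8)·log₂(1/8) + (1/4)·log₂(1/4) + (5/8)·log₂(5/8)]
  = 0.3750 + 0.5000 + 0.4238
  = 1.2988 bits
H(T) = -[(1/8)·log₂(1/8) + (7/8)·log₂(7/8)]
  = 0.3750 + 0.1686
  = 0.5436 bits
H(S,T) = -[(1/64)·log₂(1/64) + (7/64)·log₂(7/64) + (1/32)·log₂(1/32) + (7/32)·log₂(7/32) + (5/64)·log₂(5/64) + (35/64)·log₂(35/64)]
  = 0.0938 + 0.3492 + 0.1563 + 0.4796 + 0.2873 + 0.4762
  = 1.8424 bits

I(S;T) = H(S) + H(T) - H(S,T)
  = 1.2988 + 0.5436 - 1.8424
  = 0.0000 bits

No. I(S;T) = 0.0000 bits, which is ≤ 0.25 bits.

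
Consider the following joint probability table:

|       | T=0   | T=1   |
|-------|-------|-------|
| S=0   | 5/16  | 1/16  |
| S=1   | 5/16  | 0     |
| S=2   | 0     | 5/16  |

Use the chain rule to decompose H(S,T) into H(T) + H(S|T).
By the chain rule: H(S,T) = H(T) + H(S|T)

Marginal P(T) (column sums):
  P(T=0) = 5/16 + 5/16 + 0 = 5/8
  P(T=1) = 1/16 + 0 + 5/16 = 3/8
H(T) = -[(5/8)·log₂(5/8) + (3/8)·log₂(3/8)]
  = 0.4238 + 0.5306
  = 0.9544 bits
H(S|T) = -Σ P(S,T)·log₂ P(S|T), where P(S|T) = P(S,T) / P(T)
  (cells with P(S,T) = 0 contribute 0)
  (S=0,T=0): P(S|T) = (5/16)/(5/8) = 1/2;  -(5/16)·log₂(1/2) = 0.3125
  (S=0,T=1): P(S|T) = (1/16)/(3/8) = 1/6;  -(1/16)·log₂(1/6) = 0.1616
  (S=1,T=0): P(S|T) = (5/16)/(5/8) = 1/2;  -(5/16)·log₂(1/2) = 0.3125
  (S=2,T=1): P(S|T) = (5/16)/(3/8) = 5/6;  -(5/16)·log₂(5/6) = 0.0822
H(S|T) = 0.3125 + 0.1616 + 0.3125 + 0.0822
  = 0.8688 bits

H(S,T) = H(T) + H(S|T) = 0.9544 + 0.8688 = 1.8232 bits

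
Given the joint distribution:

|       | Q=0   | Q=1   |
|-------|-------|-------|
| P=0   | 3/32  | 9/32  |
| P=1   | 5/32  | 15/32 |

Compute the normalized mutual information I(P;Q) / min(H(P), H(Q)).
Marginal P(P) (row sums):
  P(P=0) = 3/32 + 9/32 = 3/8
  P(P=1) = 5/32 + 15/32 = 5/8
Marginal P(Q) (column sums):
  P(Q=0) = 3/32 + 5/32 = 1/4
  P(Q=1) = 9/32 + 15/32 = 3/4

H(P) = -[(3/8)·log₂(3/8) + (5/8)·log₂(5/8)]
  = 0.5306 + 0.4238
  = 0.9544 bits
H(Q) = -[(1/4)·log₂(1/4) + (3/4)·log₂(3/4)]
  = 0.5000 + 0.3113
  = 0.8113 bits
H(P,Q) = -[(3/32)·log₂(3/32) + (9/32)·log₂(9/32) + (5/32)·log₂(5/32) + (15/32)·log₂(15/32)]
  = 0.3202 + 0.5147 + 0.4184 + 0.5124
  = 1.7657 bits

I(P;Q) = H(P) + H(Q) - H(P,Q)
  = 0.9544 + 0.8113 - 1.7657
  = 0.0000 bits

min(H(P), H(Q)) = min(0.9544, 0.8113) = 0.8113 bits
Normalized MI = 0.0000 / 0.8113 = 0.0000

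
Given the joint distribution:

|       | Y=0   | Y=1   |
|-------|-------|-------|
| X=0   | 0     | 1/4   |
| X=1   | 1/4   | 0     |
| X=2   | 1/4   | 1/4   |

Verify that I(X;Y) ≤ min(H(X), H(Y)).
Marginal P(X) (row sums):
  P(X=0) = 0 + 1/4 = 1/4
  P(X=1) = 1/4 + 0 = 1/4
  P(X=2) = 1/4 + 1/4 = 1/2
Marginal P(Y) (column sums):
  P(Y=0) = 0 + 1/4 + 1/4 = 1/2
  P(Y=1) = 1/4 + 0 + 1/4 = 1/2

H(X) = -[(1/4)·log₂(1/4) + (1/4)·log₂(1/4) + (1/2)·log₂(1/2)]
  = 0.5000 + 0.5000 + 0.5000
  = 1.5000 bits
H(Y) = -[(1/2)·log₂(1/2) + (1/2)·log₂(1/2)]
  = 0.5000 + 0.5000
  = 1.0000 bits
H(X,Y) = -[(1/4)·log₂(1/4) + (1/4)·log₂(1/4) + (1/4)·log₂(1/4) + (1/4)·log₂(1/4)]
  = 0.5000 + 0.5000 + 0.5000 + 0.5000
  = 2.0000 bits

I(X;Y) = H(X) + H(Y) - H(X,Y)
  = 1.5000 + 1.0000 - 2.0000
  = 0.5000 bits

min(H(X), H(Y)) = min(1.5000, 1.0000) = 1.0000 bits
Since 0.5000 ≤ 1.0000, the bound is satisfied ✓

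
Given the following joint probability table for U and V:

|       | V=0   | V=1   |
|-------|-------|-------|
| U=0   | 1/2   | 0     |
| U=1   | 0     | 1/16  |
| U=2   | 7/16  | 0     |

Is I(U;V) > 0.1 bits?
Marginal P(U) (row sums):
  P(U=0) = 1/2 + 0 = 1/2
  P(U=1) = 0 + 1/16 = 1/16
  P(U=2) = 7/16 + 0 = 7/16
Marginal P(V) (column sums):
  P(V=0) = 1/2 + 0 + 7/16 = 15/16
  P(V=1) = 0 + 1/16 + 0 = 1/16

H(U) = -[(1/2)·log₂(1/2) + (1/16)·log₂(1/16) + (7/16)·log₂(7/16)]
  = 0.5000 + 0.2500 + 0.5218
  = 1.2718 bits
H(V) = -[(15/16)·log₂(15/16) + (1/16)·log₂(1/16)]
  = 0.0873 + 0.2500
  = 0.3373 bits
H(U,V) = -[(1/2)·log₂(1/2) + (1/16)·log₂(1/16) + (7/16)·log₂(7/16)]
  = 0.5000 + 0.2500 + 0.5218
  = 1.2718 bits

I(U;V) = H(U) + H(V) - H(U,V)
  = 1.2718 + 0.3373 - 1.2718
  = 0.3373 bits

Yes. I(U;V) = 0.3373 bits, which is > 0.1 bits.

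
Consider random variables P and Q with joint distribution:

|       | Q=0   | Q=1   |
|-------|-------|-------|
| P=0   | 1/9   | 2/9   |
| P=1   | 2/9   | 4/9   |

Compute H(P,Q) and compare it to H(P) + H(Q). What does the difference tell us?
Marginal P(P) (row sums):
  P(P=0) = 1/9 + 2/9 = 1/3
  P(P=1) = 2/9 + 4/9 = 2/3
Marginal P(Q) (column sums):
  P(Q=0) = 1/9 + 2/9 = 1/3
  P(Q=1) = 2/9 + 4/9 = 2/3

H(P,Q) = -[(1/9)·log₂(1/9) + (2/9)·log₂(2/9) + (2/9)·log₂(2/9) + (4/9)·log₂(4/9)]
  = 0.3522 + 0.4822 + 0.4822 + 0.5200
  = 1.8366 bits
H(P) = -[(1/3)·log₂(1/3) + (2/3)·log₂(2/3)]
  = 0.5283 + 0.3900
  = 0.9183 bits
H(Q) = -[(1/3)·log₂(1/3) + (2/3)·log₂(2/3)]
  = 0.5283 + 0.3900
  = 0.9183 bits

H(P) + H(Q) = 0.9183 + 0.9183 = 1.8366 bits
Difference: H(P) + H(Q) - H(P,Q) = 1.8366 - 1.8366 = 0.0000 bits = I(P;Q)

The difference is the mutual information; it is 0 here, so P and Q are independent (the joint entropy equals the sum of the marginal entropies).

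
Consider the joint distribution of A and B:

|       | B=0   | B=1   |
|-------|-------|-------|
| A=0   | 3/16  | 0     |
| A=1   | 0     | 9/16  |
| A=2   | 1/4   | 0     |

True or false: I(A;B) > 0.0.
Marginal P(A) (row sums):
  P(A=0) = 3/16 + 0 = 3/16
  P(A=1) = 0 + 9/16 = 9/16
  P(A=2) = 1/4 + 0 = 1/4
Marginal P(B) (column sums):
  P(B=0) = 3/16 + 0 + 1/4 = 7/16
  P(B=1) = 0 + 9/16 + 0 = 9/16

H(A) = -[(3/16)·log₂(3/16) + (9/16)·log₂(9/16) + (1/4)·log₂(1/4)]
  = 0.4528 + 0.4669 + 0.5000
  = 1.4197 bits
H(B) = -[(7/16)·log₂(7/16) + (9/16)·log₂(9/16)]
  = 0.5218 + 0.4669
  = 0.9887 bits
H(A,B) = -[(3/16)·log₂(3/16) + (9/16)·log₂(9/16) + (1/4)·log₂(1/4)]
  = 0.4528 + 0.4669 + 0.5000
  = 1.4197 bits

I(A;B) = H(A) + H(B) - H(A,B)
  = 1.4197 + 0.9887 - 1.4197
  = 0.9887 bits

True. I(A;B) = 0.9887 bits, which is > 0.0 bits.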